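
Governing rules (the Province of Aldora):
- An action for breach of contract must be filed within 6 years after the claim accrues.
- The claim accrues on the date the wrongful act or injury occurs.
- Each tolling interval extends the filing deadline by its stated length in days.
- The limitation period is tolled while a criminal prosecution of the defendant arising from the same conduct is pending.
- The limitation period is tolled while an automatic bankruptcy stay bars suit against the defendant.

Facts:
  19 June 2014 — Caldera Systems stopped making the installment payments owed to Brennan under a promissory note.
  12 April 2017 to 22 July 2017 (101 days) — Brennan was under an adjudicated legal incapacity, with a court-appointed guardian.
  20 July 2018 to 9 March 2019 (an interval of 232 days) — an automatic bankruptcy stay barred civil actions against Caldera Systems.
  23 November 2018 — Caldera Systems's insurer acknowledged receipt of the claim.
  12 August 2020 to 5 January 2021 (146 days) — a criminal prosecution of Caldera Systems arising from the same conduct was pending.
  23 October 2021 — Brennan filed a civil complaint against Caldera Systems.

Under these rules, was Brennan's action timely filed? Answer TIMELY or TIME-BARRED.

TIME-BARRED

The limitation period began to run on 19 June 2014.
The untolled deadline — 6 years after 19 June 2014 — is 19 June 2020.
Because the automatic bankruptcy stay ran from 20 July 2018 to 9 March 2019, the deadline is extended by 232 days to 6 February 2021.
The pending criminal prosecution from 12 August 2020 to 5 January 2021 tolled the period for 146 days, extending the deadline to 2 July 2021.
Although the plaintiff's incapacity ran from 12 April 2017 to 22 July 2017, the stated rules do not make that a tolling event, so it is disregarded.
Nothing else in the chronology tolls or restarts the period.
Filing on 23 October 2021 missed the 2 July 2021 deadline — the action is time-barred.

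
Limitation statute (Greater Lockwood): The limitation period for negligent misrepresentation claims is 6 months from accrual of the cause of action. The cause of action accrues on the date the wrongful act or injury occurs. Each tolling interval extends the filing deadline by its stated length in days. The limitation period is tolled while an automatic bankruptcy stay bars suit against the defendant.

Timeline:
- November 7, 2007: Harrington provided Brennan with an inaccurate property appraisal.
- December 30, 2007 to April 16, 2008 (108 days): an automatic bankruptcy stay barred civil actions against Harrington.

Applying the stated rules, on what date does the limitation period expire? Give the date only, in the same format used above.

August 23, 2008

The cause of action accrued on November 7, 2007, the date of the act.
Adding the 6 months base period to November 7, 2007 gives a deadline of May 7, 2008, before any tolling.
The period was tolled for 108 days by the automatic bankruptcy stay (December 30, 2007 to April 16, 2008), pushing the deadline to August 23, 2008.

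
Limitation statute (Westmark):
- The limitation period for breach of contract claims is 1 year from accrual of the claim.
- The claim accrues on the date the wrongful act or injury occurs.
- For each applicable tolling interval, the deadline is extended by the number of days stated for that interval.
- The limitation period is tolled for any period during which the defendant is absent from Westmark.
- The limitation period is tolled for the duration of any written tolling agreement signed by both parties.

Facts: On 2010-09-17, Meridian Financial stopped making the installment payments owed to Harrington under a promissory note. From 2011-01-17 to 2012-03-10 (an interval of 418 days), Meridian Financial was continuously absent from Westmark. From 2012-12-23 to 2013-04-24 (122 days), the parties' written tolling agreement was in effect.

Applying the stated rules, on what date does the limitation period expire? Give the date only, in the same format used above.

The claim accrued on 2010-09-17, when the wrongful act occurred.
Adding the 1 year base period to 2010-09-17 gives a deadline of 2011-09-17, before any tolling.
The defendant's absence from the jurisdiction from 2011-01-17 to 2012-03-10 tolled the period for 418 days, extending the deadline to 2012-11-08.
The written tolling agreement starting 2012-12-23 came too late — the period had run on 2012-11-08 — and so does not extend the deadline.

2012-11-08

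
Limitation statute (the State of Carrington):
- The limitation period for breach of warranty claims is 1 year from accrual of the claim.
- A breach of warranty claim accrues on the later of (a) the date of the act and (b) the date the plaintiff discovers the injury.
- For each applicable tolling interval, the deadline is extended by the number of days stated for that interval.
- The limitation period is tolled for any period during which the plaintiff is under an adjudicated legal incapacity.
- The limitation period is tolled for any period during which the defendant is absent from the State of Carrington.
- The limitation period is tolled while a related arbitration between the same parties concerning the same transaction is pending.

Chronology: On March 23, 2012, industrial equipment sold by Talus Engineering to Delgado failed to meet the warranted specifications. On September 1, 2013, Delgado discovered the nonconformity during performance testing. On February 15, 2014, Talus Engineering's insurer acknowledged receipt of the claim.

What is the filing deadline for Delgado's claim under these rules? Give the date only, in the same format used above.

September 1, 2014

Taking the later of the act (March 23, 2012) and discovery (September 1, 2013), the claim accrued on September 1, 2013.
The untolled deadline — 1 year after September 1, 2013 — is September 1, 2014.
The other events in the timeline have no effect on the limitation period under the stated rules.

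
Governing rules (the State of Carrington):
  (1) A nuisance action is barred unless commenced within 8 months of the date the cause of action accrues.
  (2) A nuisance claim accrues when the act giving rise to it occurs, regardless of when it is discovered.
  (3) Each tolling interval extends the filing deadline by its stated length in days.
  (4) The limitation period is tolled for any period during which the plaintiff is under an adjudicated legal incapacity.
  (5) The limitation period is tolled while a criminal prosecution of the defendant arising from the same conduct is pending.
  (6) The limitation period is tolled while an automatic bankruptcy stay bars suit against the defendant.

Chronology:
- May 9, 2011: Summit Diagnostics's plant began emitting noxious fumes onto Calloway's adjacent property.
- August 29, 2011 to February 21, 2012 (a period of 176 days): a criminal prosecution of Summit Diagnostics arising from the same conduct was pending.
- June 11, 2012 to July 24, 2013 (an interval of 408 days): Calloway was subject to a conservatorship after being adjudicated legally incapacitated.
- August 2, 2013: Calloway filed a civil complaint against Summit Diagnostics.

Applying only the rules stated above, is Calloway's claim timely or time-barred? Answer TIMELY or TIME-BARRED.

The limitation period began to run on May 9, 2011.
8 months from May 9, 2011 is January 9, 2012.
The pending criminal prosecution from August 29, 2011 to February 21, 2012 tolled the period for 176 days, extending the deadline to July 3, 2012.
The period was tolled for 408 days by the plaintiff's legal incapacity (June 11, 2012 to July 24, 2013), pushing the deadline to August 15, 2013.
Filing on August 2, 2013 beat the August 15, 2013 deadline — the action is timely.

TIMELY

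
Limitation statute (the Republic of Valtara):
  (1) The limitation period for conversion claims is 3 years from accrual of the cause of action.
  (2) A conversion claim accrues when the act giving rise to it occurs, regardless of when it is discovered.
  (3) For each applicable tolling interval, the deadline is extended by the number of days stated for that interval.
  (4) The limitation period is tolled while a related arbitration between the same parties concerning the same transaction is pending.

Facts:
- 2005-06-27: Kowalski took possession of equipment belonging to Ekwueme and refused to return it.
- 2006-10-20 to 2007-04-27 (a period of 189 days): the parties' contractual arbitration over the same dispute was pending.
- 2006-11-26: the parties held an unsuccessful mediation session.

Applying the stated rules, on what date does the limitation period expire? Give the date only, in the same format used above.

The claim accrued on 2005-06-27, when the wrongful act occurred.
Adding the 3 years base period to 2005-06-27 gives a deadline of 2008-06-27, before any tolling.
The pending related arbitration from 2006-10-20 to 2007-04-27 tolled the period for 189 days, extending the deadline to 2009-01-02.
None of the other events listed affects the running of the period under the stated rules.

2009-01-02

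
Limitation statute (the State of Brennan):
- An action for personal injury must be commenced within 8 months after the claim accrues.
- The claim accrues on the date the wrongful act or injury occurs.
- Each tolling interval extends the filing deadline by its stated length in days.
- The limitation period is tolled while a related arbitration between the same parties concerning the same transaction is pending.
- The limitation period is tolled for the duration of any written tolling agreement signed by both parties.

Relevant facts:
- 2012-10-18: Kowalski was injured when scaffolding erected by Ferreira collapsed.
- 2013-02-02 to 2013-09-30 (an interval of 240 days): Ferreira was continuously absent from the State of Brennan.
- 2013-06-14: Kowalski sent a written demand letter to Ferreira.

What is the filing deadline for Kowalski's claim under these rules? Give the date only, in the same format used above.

2013-06-18

The claim accrued on 2012-10-18, when the wrongful act occurred.
Adding the 8 months base period to 2012-10-18 gives a deadline of 2013-06-18, before any tolling.
The defendant's absence from the jurisdiction from 2013-02-02 to 2013-09-30 does not toll the period, because no stated rule makes the defendant's absence a tolling event.
Nothing else in the chronology tolls or restarts the period.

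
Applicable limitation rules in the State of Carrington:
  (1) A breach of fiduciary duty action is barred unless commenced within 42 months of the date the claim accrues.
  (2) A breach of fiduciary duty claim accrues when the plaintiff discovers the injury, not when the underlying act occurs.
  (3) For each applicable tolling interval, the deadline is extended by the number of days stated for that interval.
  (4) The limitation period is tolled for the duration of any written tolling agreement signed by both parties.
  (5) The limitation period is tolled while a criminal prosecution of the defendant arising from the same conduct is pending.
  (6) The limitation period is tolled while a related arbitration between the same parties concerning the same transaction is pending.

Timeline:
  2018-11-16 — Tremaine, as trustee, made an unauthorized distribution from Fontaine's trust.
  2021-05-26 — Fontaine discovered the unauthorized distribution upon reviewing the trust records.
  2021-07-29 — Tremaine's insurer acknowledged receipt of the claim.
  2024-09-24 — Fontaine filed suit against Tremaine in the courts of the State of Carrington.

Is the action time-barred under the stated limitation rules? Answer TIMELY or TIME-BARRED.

TIMELY

Accrual is tied to discovery, so the period began on 2021-05-26 rather than on 2018-11-16 when the act occurred.
42 months from 2021-05-26 is 2024-11-26.
Nothing else in the chronology tolls or restarts the period.
Fontaine filed on 2024-09-24, before the 2024-11-26 deadline, so the action is timely.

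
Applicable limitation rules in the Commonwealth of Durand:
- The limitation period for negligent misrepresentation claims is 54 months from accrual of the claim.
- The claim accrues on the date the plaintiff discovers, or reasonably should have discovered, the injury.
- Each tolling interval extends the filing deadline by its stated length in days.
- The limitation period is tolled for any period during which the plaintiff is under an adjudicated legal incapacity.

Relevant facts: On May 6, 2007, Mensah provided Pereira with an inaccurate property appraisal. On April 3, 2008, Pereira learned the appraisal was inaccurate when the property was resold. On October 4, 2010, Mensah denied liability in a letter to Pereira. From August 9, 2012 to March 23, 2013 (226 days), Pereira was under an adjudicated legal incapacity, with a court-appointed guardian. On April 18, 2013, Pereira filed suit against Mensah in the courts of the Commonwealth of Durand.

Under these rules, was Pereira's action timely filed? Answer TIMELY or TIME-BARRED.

The claim did not accrue until Pereira discovered the injury on April 3, 2008; the May 6, 2007 act date does not start the clock under the stated rule.
The untolled deadline — 54 months after April 3, 2008 — is October 3, 2012.
Because the plaintiff's legal incapacity ran from August 9, 2012 to March 23, 2013, the deadline is extended by 226 days to May 17, 2013.
Nothing else in the chronology tolls or restarts the period.
Pereira filed on April 18, 2013, before the May 17, 2013 deadline, so the action is timely.

TIMELY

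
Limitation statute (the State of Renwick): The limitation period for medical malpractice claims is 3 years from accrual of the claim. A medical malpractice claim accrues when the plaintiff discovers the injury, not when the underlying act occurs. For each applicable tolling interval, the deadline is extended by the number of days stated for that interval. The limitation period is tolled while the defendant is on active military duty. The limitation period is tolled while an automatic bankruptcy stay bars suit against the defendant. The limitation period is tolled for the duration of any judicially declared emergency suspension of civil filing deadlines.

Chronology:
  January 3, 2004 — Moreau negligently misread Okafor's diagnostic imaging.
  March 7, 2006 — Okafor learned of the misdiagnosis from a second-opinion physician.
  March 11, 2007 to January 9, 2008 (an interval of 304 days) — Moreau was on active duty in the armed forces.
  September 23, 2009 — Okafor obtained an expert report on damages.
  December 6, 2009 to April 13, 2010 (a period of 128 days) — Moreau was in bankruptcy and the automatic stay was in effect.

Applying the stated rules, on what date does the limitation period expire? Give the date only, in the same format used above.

Under the discovery rule, the claim accrued on March 7, 2006, when Okafor discovered the injury — not on the January 3, 2004 date of the underlying act.
Adding the 3 years base period to March 7, 2006 gives a deadline of March 7, 2009, before any tolling.
The defendant's active military service from March 11, 2007 to January 9, 2008 tolled the period for 304 days, extending the deadline to January 5, 2010.
The period was tolled for 128 days by the automatic bankruptcy stay (December 6, 2009 to April 13, 2010), pushing the deadline to May 13, 2010.
Nothing else in the chronology tolls or restarts the period.

May 13, 2010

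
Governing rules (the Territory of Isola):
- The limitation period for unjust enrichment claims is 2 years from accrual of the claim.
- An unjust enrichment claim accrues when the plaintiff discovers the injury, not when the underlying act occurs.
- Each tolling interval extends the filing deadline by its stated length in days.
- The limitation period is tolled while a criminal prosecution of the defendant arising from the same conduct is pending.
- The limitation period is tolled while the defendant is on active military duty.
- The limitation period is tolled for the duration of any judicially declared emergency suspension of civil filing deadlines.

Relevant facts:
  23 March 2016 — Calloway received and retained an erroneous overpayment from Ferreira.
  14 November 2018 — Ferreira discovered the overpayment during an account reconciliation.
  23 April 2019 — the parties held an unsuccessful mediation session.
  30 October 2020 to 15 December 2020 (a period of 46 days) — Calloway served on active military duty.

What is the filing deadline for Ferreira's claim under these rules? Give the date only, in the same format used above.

Accrual is tied to discovery, so the period began on 14 November 2018 rather than on 23 March 2016 when the act occurred.
Adding the 2 years base period to 14 November 2018 gives a deadline of 14 November 2020, before any tolling.
The defendant's active military service from 30 October 2020 to 15 December 2020 tolled the period for 46 days, extending the deadline to 30 December 2020.
The other events in the timeline have no effect on the limitation period under the stated rules.

30 December 2020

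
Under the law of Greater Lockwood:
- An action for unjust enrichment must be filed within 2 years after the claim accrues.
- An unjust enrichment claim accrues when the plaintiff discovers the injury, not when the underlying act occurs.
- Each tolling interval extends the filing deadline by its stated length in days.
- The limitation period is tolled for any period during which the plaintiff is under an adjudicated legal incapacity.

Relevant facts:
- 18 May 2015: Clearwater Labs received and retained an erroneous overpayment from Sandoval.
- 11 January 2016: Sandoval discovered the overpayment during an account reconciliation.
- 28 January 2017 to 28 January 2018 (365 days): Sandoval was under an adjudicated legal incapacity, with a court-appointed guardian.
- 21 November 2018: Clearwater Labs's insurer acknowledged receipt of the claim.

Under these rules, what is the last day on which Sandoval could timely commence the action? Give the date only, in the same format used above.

The claim did not accrue until Sandoval discovered the injury on 11 January 2016; the 18 May 2015 act date does not start the clock under the stated rule.
2 years from 11 January 2016 is 11 January 2018.
Because the plaintiff's legal incapacity ran from 28 January 2017 to 28 January 2018, the deadline is extended by 365 days to 11 January 2019.
Nothing else in the chronology tolls or restarts the period.

11 January 2019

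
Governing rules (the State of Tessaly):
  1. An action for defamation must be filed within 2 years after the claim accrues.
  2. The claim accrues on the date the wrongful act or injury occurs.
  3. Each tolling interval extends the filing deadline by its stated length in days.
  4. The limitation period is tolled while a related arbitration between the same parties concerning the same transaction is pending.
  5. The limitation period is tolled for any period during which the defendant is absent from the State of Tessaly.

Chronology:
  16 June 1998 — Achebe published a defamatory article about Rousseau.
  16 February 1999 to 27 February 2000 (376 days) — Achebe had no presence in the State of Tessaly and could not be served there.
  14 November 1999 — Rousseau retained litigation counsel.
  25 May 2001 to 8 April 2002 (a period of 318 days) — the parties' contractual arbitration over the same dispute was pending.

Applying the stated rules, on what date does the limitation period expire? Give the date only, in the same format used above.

11 May 2002

The claim accrued on 16 June 1998, when the wrongful act occurred.
Adding the 2 years base period to 16 June 1998 gives a deadline of 16 June 2000, before any tolling.
The period was tolled for 376 days by the defendant's absence from the jurisdiction (16 February 1999 to 27 February 2000), pushing the deadline to 27 June 2001.
The pending related arbitration from 25 May 2001 to 8 April 2002 tolled the period for 318 days, extending the deadline to 11 May 2002.
Nothing else in the chronology tolls or restarts the period.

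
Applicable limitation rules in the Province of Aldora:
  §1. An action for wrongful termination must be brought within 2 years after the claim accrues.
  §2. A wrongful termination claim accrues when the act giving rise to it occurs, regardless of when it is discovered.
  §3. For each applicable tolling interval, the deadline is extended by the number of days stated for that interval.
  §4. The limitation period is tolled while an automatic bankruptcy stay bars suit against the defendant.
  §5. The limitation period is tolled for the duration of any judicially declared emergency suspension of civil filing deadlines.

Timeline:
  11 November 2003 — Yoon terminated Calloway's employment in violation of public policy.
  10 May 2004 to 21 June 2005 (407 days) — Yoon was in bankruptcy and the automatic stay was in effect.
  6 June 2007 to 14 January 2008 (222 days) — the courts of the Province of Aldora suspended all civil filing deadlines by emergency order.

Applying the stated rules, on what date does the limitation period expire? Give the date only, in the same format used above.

23 December 2006

The claim accrued on 11 November 2003, when the wrongful act occurred.
Adding the 2 years base period to 11 November 2003 gives a deadline of 11 November 2005, before any tolling.
The period was tolled for 407 days by the automatic bankruptcy stay (10 May 2004 to 21 June 2005), pushing the deadline to 23 December 2006.
The emergency suspension of filing deadlines from 6 June 2007 to 14 January 2008 began after the period had already run on 23 December 2006, so it has no tolling effect.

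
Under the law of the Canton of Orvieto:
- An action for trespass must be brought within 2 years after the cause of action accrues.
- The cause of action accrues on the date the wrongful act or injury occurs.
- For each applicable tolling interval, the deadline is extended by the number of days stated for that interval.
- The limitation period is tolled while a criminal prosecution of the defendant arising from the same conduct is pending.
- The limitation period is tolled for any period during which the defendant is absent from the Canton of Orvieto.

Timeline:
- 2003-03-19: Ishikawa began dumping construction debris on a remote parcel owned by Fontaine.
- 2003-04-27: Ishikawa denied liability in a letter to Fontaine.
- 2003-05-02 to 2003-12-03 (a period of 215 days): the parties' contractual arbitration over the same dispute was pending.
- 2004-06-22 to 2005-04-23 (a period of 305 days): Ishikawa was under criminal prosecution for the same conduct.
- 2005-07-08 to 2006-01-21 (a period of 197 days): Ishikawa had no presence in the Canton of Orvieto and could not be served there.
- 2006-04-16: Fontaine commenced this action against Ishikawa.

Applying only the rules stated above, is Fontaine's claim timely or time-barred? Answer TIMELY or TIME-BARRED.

The cause of action accrued on 2003-03-19, the date of the act.
The untolled deadline — 2 years after 2003-03-19 — is 2005-03-19.
The pending criminal prosecution from 2004-06-22 to 2005-04-23 tolled the period for 305 days, extending the deadline to 2006-01-18.
The period was tolled for 197 days by the defendant's absence from the jurisdiction (2005-07-08 to 2006-01-21), pushing the deadline to 2006-08-03.
No stated provision tolls the period for a pending arbitration, so the interval from 2003-05-02 to 2003-12-03 has no effect on the deadline.
The other events in the timeline have no effect on the limitation period under the stated rules.
The 2006-04-16 filing precedes the 2006-08-03 deadline; the claim is timely.

TIMELY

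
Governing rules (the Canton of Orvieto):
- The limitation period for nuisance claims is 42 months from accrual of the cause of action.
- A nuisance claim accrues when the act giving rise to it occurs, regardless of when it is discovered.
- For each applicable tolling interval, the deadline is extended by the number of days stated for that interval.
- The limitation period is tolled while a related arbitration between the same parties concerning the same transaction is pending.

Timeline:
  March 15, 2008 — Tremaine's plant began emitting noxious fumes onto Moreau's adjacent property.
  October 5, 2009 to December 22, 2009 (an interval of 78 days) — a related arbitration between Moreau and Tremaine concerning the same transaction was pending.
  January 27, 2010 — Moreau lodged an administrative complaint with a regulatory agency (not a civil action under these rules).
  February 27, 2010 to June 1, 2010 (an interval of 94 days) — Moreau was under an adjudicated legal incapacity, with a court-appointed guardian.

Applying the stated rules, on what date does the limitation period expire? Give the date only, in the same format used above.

December 2, 2011

The claim accrued on March 15, 2008, when the wrongful act occurred.
Adding the 42 months base period to March 15, 2008 gives a deadline of September 15, 2011, before any tolling.
The pending related arbitration from October 5, 2009 to December 22, 2009 tolled the period for 78 days, extending the deadline to December 2, 2011.
The plaintiff's legal incapacity from February 27, 2010 to June 1, 2010 does not toll the period, because no stated rule makes the plaintiff's incapacity a tolling event.
None of the other events listed affects the running of the period under the stated rules.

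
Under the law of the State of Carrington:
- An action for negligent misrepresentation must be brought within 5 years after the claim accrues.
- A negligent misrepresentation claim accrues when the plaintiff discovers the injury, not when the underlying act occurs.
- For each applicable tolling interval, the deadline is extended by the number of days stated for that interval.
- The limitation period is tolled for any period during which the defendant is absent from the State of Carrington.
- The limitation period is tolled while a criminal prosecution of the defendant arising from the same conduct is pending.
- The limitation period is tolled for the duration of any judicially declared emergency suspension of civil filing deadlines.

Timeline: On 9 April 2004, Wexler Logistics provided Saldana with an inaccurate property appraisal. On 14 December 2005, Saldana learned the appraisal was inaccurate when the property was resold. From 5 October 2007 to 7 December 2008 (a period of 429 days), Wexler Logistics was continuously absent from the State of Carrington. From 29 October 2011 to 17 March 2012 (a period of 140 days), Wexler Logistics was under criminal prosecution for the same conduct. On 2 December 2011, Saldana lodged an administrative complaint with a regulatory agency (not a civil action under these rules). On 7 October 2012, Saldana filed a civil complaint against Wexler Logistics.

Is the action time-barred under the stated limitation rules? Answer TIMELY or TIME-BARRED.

TIME-BARRED

Under the discovery rule, the claim accrued on 14 December 2005, when Saldana discovered the injury — not on the 9 April 2004 date of the underlying act.
Adding the 5 years base period to 14 December 2005 gives a deadline of 14 December 2010, before any tolling.
Because the defendant's absence from the jurisdiction ran from 5 October 2007 to 7 December 2008, the deadline is extended by 429 days to 16 February 2012.
Because the pending criminal prosecution ran from 29 October 2011 to 17 March 2012, the deadline is extended by 140 days to 5 July 2012.
Nothing else in the chronology tolls or restarts the period.
Saldana filed on 7 October 2012, after the 5 July 2012 deadline, so the action is time-barred.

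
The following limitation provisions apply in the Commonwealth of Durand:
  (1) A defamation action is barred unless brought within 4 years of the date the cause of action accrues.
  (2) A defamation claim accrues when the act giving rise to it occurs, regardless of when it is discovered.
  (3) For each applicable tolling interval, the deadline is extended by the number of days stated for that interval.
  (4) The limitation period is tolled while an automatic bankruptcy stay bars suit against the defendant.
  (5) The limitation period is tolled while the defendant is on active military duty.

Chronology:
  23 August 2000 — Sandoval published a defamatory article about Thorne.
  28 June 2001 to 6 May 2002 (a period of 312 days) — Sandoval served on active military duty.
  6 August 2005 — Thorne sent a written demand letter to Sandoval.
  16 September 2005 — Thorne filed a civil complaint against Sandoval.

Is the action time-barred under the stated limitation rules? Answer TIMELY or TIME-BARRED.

TIME-BARRED

The limitation period began to run on 23 August 2000.
The untolled deadline — 4 years after 23 August 2000 — is 23 August 2004.
The defendant's active military service from 28 June 2001 to 6 May 2002 tolled the period for 312 days, extending the deadline to 1 July 2005.
The other events in the timeline have no effect on the limitation period under the stated rules.
Thorne filed on 16 September 2005, after the 1 July 2005 deadline, so the action is time-barred.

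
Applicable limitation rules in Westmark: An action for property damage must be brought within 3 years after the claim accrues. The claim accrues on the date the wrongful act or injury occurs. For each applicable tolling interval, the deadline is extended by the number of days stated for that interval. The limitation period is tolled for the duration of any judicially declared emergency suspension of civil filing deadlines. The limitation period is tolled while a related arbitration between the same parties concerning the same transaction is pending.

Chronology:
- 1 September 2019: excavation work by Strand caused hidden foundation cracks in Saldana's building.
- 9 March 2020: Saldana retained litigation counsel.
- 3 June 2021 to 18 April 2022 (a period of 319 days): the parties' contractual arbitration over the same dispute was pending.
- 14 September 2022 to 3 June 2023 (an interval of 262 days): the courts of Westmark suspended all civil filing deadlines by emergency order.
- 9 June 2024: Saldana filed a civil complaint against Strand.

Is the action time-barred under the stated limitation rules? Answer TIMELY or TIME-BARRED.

The claim accrued on 1 September 2019, when the wrongful act occurred.
Adding the 3 years base period to 1 September 2019 gives a deadline of 1 September 2022, before any tolling.
Because the pending related arbitration ran from 3 June 2021 to 18 April 2022, the deadline is extended by 319 days to 17 July 2023.
The emergency suspension of filing deadlines from 14 September 2022 to 3 June 2023 tolled the period for 262 days, extending the deadline to 4 April 2024.
None of the other events listed affects the running of the period under the stated rules.
Filing on 9 June 2024 missed the 4 April 2024 deadline — the action is time-barred.

TIME-BARRED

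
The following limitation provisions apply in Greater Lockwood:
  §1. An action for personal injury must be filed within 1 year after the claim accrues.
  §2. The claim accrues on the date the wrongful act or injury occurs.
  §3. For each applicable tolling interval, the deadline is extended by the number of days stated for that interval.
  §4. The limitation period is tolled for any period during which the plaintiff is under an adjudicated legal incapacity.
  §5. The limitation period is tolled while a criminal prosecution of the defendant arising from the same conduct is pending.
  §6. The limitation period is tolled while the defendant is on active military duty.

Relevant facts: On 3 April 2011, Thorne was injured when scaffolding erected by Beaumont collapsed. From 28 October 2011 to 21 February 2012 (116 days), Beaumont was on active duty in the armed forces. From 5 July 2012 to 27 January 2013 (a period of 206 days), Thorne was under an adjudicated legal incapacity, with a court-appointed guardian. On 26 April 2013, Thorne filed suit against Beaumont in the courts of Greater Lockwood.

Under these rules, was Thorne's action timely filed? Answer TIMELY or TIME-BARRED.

The limitation period began to run on 3 April 2011.
The untolled deadline — 1 year after 3 April 2011 — is 3 April 2012.
Because the defendant's active military service ran from 28 October 2011 to 21 February 2012, the deadline is extended by 116 days to 28 July 2012.
Because the plaintiff's legal incapacity ran from 5 July 2012 to 27 January 2013, the deadline is extended by 206 days to 19 February 2013.
The 26 April 2013 filing falls after the 19 February 2013 deadline; the claim is time-barred.

TIME-BARRED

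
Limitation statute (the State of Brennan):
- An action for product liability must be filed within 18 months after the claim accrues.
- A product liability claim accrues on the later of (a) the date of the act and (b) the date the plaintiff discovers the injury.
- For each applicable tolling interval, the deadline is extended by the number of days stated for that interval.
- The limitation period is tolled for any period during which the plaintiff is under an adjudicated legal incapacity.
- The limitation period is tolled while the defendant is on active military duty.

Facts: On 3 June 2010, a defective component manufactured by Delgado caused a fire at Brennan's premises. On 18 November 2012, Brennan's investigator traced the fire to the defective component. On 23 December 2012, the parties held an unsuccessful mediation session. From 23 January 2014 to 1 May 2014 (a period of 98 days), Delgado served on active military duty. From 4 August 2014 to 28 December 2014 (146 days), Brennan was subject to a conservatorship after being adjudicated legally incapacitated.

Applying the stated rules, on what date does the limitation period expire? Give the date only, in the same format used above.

17 January 2015

Because discovery on 18 November 2012 post-dates the 3 June 2010 act, accrual under the later-of rule falls on 18 November 2012.
Adding the 18 months base period to 18 November 2012 gives a deadline of 18 May 2014, before any tolling.
The defendant's active military service from 23 January 2014 to 1 May 2014 tolled the period for 98 days, extending the deadline to 24 August 2014.
The plaintiff's legal incapacity from 4 August 2014 to 28 December 2014 tolled the period for 146 days, extending the deadline to 17 January 2015.
Nothing else in the chronology tolls or restarts the period.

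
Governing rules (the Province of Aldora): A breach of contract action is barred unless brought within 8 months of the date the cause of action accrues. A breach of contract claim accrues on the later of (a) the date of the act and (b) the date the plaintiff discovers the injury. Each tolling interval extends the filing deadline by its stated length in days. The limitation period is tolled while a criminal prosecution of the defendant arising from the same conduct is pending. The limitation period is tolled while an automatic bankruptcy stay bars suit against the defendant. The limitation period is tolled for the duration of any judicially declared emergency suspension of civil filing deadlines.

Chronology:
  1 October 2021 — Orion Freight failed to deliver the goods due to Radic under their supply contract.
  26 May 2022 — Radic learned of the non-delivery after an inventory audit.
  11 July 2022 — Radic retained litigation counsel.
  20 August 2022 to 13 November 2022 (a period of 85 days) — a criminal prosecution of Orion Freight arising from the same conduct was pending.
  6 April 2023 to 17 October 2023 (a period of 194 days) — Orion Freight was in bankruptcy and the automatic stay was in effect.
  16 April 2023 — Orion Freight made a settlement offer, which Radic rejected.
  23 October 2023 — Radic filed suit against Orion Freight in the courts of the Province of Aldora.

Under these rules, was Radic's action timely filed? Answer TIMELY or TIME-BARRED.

The claim accrued on 26 May 2022 — the later of the 1 October 2021 act and the 26 May 2022 discovery.
Adding the 8 months base period to 26 May 2022 gives a deadline of 26 January 2023, before any tolling.
Because the pending criminal prosecution ran from 20 August 2022 to 13 November 2022, the deadline is extended by 85 days to 21 April 2023.
The automatic bankruptcy stay from 6 April 2023 to 17 October 2023 tolled the period for 194 days, extending the deadline to 1 November 2023.
None of the other events listed affects the running of the period under the stated rules.
Filing on 23 October 2023 beat the 1 November 2023 deadline — the action is timely.

TIMELY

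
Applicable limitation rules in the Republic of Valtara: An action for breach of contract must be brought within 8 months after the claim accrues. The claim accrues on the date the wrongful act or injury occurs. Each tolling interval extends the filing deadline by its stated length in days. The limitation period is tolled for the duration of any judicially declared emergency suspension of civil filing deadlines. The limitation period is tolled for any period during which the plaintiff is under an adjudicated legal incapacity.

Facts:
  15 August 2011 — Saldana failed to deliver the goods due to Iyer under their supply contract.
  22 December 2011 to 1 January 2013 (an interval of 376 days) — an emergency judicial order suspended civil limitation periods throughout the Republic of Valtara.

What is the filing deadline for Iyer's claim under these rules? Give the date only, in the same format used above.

26 April 2013

The claim accrued on 15 August 2011, the date of the act.
The untolled deadline — 8 months after 15 August 2011 — is 15 April 2012.
Because the emergency suspension of filing deadlines ran from 22 December 2011 to 1 January 2013, the deadline is extended by 376 days to 26 April 2013.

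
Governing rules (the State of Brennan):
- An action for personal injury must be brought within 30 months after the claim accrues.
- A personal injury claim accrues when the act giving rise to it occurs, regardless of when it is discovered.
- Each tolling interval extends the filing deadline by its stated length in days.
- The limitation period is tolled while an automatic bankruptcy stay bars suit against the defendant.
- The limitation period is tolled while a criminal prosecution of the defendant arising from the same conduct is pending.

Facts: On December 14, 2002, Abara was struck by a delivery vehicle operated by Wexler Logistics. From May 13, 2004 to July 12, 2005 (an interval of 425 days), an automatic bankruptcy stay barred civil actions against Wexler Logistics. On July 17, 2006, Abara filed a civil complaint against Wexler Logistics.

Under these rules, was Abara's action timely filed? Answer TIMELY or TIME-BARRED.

TIMELY

The claim accrued on December 14, 2002, when the wrongful act occurred.
Adding the 30 months base period to December 14, 2002 gives a deadline of June 14, 2005, before any tolling.
The automatic bankruptcy stay from May 13, 2004 to July 12, 2005 tolled the period for 425 days, extending the deadline to August 13, 2006.
Filing on July 17, 2006 beat the August 13, 2006 deadline — the action is timely.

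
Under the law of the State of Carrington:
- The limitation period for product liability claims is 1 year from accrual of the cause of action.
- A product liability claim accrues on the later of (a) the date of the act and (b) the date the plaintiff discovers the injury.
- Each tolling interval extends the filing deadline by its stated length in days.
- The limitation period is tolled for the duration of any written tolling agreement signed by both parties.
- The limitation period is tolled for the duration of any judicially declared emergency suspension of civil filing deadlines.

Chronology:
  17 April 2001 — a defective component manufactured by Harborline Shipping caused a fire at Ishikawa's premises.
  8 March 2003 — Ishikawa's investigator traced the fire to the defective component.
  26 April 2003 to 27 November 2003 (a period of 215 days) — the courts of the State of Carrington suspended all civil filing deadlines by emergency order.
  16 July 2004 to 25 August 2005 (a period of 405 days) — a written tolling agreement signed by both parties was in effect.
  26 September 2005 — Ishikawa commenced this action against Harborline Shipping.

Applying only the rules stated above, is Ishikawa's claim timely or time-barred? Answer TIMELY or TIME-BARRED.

TIMELY

The claim accrued on 8 March 2003 — the later of the 17 April 2001 act and the 8 March 2003 discovery.
The untolled deadline — 1 year after 8 March 2003 — is 8 March 2004.
The period was tolled for 215 days by the emergency suspension of filing deadlines (26 April 2003 to 27 November 2003), pushing the deadline to 9 October 2004.
The period was tolled for 405 days by the written tolling agreement (16 July 2004 to 25 August 2005), pushing the deadline to 18 November 2005.
Ishikawa filed on 26 September 2005, before the 18 November 2005 deadline, so the action is timely.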